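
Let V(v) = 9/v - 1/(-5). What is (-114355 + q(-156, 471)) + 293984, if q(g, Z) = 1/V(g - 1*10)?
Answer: 21735939/121 ≈ 1.7964e+5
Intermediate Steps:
V(v) = ⅕ + 9/v (V(v) = 9/v - 1*(-⅕) = 9/v + ⅕ = ⅕ + 9/v)
q(g, Z) = 5*(-10 + g)/(35 + g) (q(g, Z) = 1/((45 + (g - 1*10))/(5*(g - 1*10))) = 1/((45 + (g - 10))/(5*(g - 10))) = 1/((45 + (-10 + g))/(5*(-10 + g))) = 1/((35 + g)/(5*(-10 + g))) = 5*(-10 + g)/(35 + g))
(-114355 + q(-156, 471)) + 293984 = (-114355 + 5*(-10 - 156)/(35 - 156)) + 293984 = (-114355 + 5*(-166)/(-121)) + 293984 = (-114355 + 5*(-1/121)*(-166)) + 293984 = (-114355 + 830/121) + 293984 = -13836125/121 + 293984 = 21735939/121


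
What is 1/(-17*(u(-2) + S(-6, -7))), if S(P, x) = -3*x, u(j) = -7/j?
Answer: -2/833 ≈ -0.0024010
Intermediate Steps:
1/(-17*(u(-2) + S(-6, -7))) = 1/(-17*(-7/(-2) - 3*(-7))) = 1/(-17*(-7*(-½) + 21)) = 1/(-17*(7/2 + 21)) = 1/(-17*49/2) = 1/(-833/2) = -2/833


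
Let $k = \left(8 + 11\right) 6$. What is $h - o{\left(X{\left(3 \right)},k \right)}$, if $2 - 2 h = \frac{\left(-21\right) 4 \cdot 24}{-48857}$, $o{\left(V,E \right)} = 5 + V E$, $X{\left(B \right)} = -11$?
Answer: $\frac{61070242}{48857} \approx 1250.0$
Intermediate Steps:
$k = 114$ ($k = 19 \cdot 6 = 114$)
$o{\left(V,E \right)} = 5 + E V$
$h = \frac{47849}{48857}$ ($h = 1 - \frac{\left(-21\right) 4 \cdot 24 \frac{1}{-48857}}{2} = 1 - \frac{\left(-84\right) 24 \left(- \frac{1}{48857}\right)}{2} = 1 - \frac{\left(-2016\right) \left(- \frac{1}{48857}\right)}{2} = 1 - \frac{1008}{48857} = \frac{47849}{48857} \approx 0.97937$)
$h - o{\left(X{\left(3 \right)},k \right)} = \frac{47849}{48857} - \left(5 + 114 \left(-11\right)\right) = \frac{47849}{48857} - \left(5 - 1254\right) = \frac{47849}{48857} - -1249 = \frac{47849}{48857} + 1249 = \frac{61070242}{48857}$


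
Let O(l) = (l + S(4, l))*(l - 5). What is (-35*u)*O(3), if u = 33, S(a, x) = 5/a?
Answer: 19635/2 ≈ 9817.5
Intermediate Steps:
O(l) = (-5 + l)*(5/4 + l) (O(l) = (l + 5/4)*(l - 5) = (l + 5*(¼))*(-5 + l) = (l + 5/4)*(-5 + l) = (5/4 + l)*(-5 + l) = (-5 + l)*(5/4 + l))
(-35*u)*O(3) = (-35*33)*(-25/4 + 3² - 15/4*3) = -1155*(-25/4 + 9 - 45/4) = -1155*(-17/2) = 19635/2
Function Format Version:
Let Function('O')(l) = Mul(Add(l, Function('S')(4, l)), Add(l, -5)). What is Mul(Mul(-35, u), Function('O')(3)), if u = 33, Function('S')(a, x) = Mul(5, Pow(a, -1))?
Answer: Rational(19635, 2) ≈ 9817.5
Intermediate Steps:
Function('O')(l) = Mul(Add(-5, l), Add(Rational(5, 4), l)) (Function('O')(l) = Mul(Add(l, Mul(5, Pow(4, -1))), Add(l, -5)) = Mul(Add(l, Mul(5, Rational(1, 4))), Add(-5, l)) = Mul(Add(l, Rational(5, 4)), Add(-5, l)) = Mul(Add(Rational(5, 4), l), Add(-5, l)) = Mul(Add(-5, l), Add(Rational(5, 4), l)))
Mul(Mul(-35, u), Function('O')(3)) = Mul(Mul(-35, 33), Add(Rational(-25, 4), Pow(3, 2), Mul(Rational(-15, 4), 3))) = Mul(-1155, Add(Rational(-25, 4), 9, Rational(-45, 4))) = Mul(-1155, Rational(-17, 2)) = Rational(19635, 2)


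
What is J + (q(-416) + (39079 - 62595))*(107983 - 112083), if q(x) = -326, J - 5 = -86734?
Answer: 97665471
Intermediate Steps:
J = -86729 (J = 5 - 86734 = -86729)
J + (q(-416) + (39079 - 62595))*(107983 - 112083) = -86729 + (-326 + (39079 - 62595))*(107983 - 112083) = -86729 + (-326 - 23516)*(-4100) = -86729 - 23842*(-4100) = -86729 + 97752200 = 97665471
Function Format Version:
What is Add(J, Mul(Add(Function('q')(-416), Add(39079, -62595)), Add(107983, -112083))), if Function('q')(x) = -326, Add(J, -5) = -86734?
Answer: 97665471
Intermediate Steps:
J = -86729 (J = Add(5, -86734) = -86729)
Add(J, Mul(Add(Function('q')(-416), Add(39079, -62595)), Add(107983, -112083))) = Add(-86729, Mul(Add(-326, Add(39079, -62595)), Add(107983, -112083))) = Add(-86729, Mul(Add(-326, -23516), -4100)) = Add(-86729, Mul(-23842, -4100)) = Add(-86729, 97752200) = 97665471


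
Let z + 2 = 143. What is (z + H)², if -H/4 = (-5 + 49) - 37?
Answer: 12769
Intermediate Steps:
z = 141 (z = -2 + 143 = 141)
H = -28 (H = -4*((-5 + 49) - 37) = -4*(44 - 37) = -4*7 = -28)
(z + H)² = (141 - 28)² = 113² = 12769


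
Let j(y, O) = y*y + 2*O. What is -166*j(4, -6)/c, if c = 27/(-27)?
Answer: 664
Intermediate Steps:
j(y, O) = y² + 2*O
c = -1 (c = 27*(-1/27) = -1)
-166*j(4, -6)/c = -166*(4² + 2*(-6))/(-1) = -166*(16 - 12)*(-1) = -664*(-1) = -166*(-4) = 664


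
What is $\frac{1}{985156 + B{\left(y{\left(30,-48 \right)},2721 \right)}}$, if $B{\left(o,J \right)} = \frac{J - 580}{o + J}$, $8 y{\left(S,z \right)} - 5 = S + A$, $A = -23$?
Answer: $\frac{5445}{5364178702} \approx 1.0151 \cdot 10^{-6}$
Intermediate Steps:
$y{\left(S,z \right)} = - \frac{9}{4} + \frac{S}{8}$ ($y{\left(S,z \right)} = \frac{5}{8} + \frac{S - 23}{8} = \frac{5}{8} + \frac{-23 + S}{8} = \frac{5}{8} + \left(- \frac{23}{8} + \frac{S}{8}\right) = - \frac{9}{4} + \frac{S}{8}$)
$B{\left(o,J \right)} = \frac{-580 + J}{J + o}$
$\frac{1}{985156 + B{\left(y{\left(30,-48 \right)},2721 \right)}} = \frac{1}{985156 + \frac{-580 + 2721}{2721 + \left(- \frac{9}{4} + \frac{1}{8} \cdot 30\right)}} = \frac{1}{985156 + \frac{1}{2721 + \left(- \frac{9}{4} + \frac{15}{4}\right)} 2141} = \frac{1}{985156 + \frac{1}{2721 + \frac{3}{2}} \cdot 2141} = \frac{1}{985156 + \frac{1}{\frac{5445}{2}} \cdot 2141} = \frac{1}{985156 + \frac{2}{5445} \cdot 2141} = \frac{1}{985156 + \frac{4282}{5445}} = \frac{1}{\frac{5364178702}{5445}} = \frac{5445}{5364178702}$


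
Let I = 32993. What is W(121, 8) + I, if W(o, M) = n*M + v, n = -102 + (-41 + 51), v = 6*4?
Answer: 32281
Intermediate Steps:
v = 24
n = -92 (n = -102 + 10 = -92)
W(o, M) = 24 - 92*M (W(o, M) = -92*M + 24 = 24 - 92*M)
W(121, 8) + I = (24 - 92*8) + 32993 = (24 - 736) + 32993 = -712 + 32993 = 32281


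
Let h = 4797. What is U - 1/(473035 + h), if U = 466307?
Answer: 222816406423/477832 ≈ 4.6631e+5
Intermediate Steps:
U - 1/(473035 + h) = 466307 - 1/(473035 + 4797) = 466307 - 1/477832 = 222816406423/477832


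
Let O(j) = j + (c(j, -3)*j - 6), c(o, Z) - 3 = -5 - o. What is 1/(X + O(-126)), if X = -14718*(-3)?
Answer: 1/28398 ≈ 3.5214e-5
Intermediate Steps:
c(o, Z) = -2 - o (c(o, Z) = 3 + (-5 - o) = -2 - o)
X = 44154 (X = -4906*(-9) = 44154)
O(j) = -6 + j + j*(-2 - j) (O(j) = j + ((-2 - j)*j - 6) = j + (j*(-2 - j) - 6) = j + (-6 + j*(-2 - j)) = -6 + j + j*(-2 - j))
1/(X + O(-126)) = 1/(44154 + (-6 - 126 - 1*(-126)*(2 - 126))) = 1/(44154 + (-6 - 126 - 1*(-126)*(-124))) = 1/(44154 + (-6 - 126 - 15624)) = 1/(44154 - 15756) = 1/28398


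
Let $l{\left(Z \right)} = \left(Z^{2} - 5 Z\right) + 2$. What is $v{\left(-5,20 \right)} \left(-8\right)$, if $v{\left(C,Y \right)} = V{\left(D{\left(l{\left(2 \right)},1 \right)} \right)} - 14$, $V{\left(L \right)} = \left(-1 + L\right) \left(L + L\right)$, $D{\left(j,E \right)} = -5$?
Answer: $-368$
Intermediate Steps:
$l{\left(Z \right)} = 2 + Z^{2} - 5 Z$
$V{\left(L \right)} = 2 L \left(-1 + L\right)$ ($V{\left(L \right)} = \left(-1 + L\right) 2 L = 2 L \left(-1 + L\right)$)
$v{\left(C,Y \right)} = 46$ ($v{\left(C,Y \right)} = 2 \left(-5\right) \left(-1 - 5\right) - 14 = 2 \left(-5\right) \left(-6\right) - 14 = 60 - 14 = 46$)
$v{\left(-5,20 \right)} \left(-8\right) = 46 \left(-8\right) = -368$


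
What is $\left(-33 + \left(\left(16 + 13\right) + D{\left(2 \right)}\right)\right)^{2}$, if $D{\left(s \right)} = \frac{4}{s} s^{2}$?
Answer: $16$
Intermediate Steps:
$D{\left(s \right)} = 4 s$
$\left(-33 + \left(\left(16 + 13\right) + D{\left(2 \right)}\right)\right)^{2} = \left(-33 + \left(\left(16 + 13\right) + 4 \cdot 2\right)\right)^{2} = \left(-33 + \left(29 + 8\right)\right)^{2} = \left(-33 + 37\right)^{2} = 4^{2} = 16$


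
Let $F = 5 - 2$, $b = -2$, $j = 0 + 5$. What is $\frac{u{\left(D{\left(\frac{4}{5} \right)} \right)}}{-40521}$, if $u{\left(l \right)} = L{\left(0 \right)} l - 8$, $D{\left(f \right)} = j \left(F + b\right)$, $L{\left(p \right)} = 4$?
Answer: $- \frac{4}{13507} \approx -0.00029614$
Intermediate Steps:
$j = 5$
$F = 3$
$D{\left(f \right)} = 5$ ($D{\left(f \right)} = 5 \left(3 - 2\right) = 5 \cdot 1 = 5$)
$u{\left(l \right)} = -8 + 4 l$ ($u{\left(l \right)} = 4 l - 8 = -8 + 4 l$)
$\frac{u{\left(D{\left(\frac{4}{5} \right)} \right)}}{-40521} = \frac{-8 + 4 \cdot 5}{-40521} = \left(-8 + 20\right) \left(- \frac{1}{40521}\right) = 12 \left(- \frac{1}{40521}\right) = - \frac{4}{13507}$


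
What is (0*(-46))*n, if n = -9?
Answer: 0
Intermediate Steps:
(0*(-46))*n = (0*(-46))*(-9) = 0*(-9) = 0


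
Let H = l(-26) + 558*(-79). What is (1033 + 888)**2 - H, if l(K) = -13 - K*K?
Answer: 3735012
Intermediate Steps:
l(K) = -13 - K**2
H = -44771 (H = (-13 - 1*(-26)**2) + 558*(-79) = (-13 - 1*676) - 44082 = (-13 - 676) - 44082 = -689 - 44082 = -44771)
(1033 + 888)**2 - H = (1033 + 888)**2 - 1*(-44771) = 1921**2 + 44771 = 3690241 + 44771 = 3735012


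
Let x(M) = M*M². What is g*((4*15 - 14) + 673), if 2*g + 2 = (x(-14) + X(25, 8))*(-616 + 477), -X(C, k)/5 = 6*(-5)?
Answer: 129622758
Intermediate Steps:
X(C, k) = 150 (X(C, k) = -30*(-5) = -5*(-30) = 150)
x(M) = M³
g = 180282 (g = -1 + (((-14)³ + 150)*(-616 + 477))/2 = -1 + ((-2744 + 150)*(-139))/2 = -1 + (-2594*(-139))/2 = -1 + (½)*360566 = -1 + 180283 = 180282)
g*((4*15 - 14) + 673) = 180282*((4*15 - 14) + 673) = 180282*((60 - 14) + 673) = 180282*(46 + 673) = 180282*719 = 129622758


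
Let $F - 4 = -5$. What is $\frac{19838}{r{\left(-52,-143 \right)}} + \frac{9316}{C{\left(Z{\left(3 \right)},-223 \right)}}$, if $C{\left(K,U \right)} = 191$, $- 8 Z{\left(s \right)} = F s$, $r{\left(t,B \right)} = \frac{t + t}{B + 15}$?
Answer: $\frac{4672772}{191} \approx 24465.0$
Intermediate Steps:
$F = -1$ ($F = 4 - 5 = -1$)
$r{\left(t,B \right)} = \frac{2 t}{15 + B}$
$Z{\left(s \right)} = \frac{s}{8}$ ($Z{\left(s \right)} = - \frac{\left(-1\right) s}{8} = \frac{s}{8}$)
$\frac{19838}{r{\left(-52,-143 \right)}} + \frac{9316}{C{\left(Z{\left(3 \right)},-223 \right)}} = \frac{19838}{2 \left(-52\right) \frac{1}{15 - 143}} + \frac{9316}{191} = \frac{19838}{2 \left(-52\right) \frac{1}{-128}} + 9316 \cdot \frac{1}{191} = \frac{19838}{2 \left(-52\right) \left(- \frac{1}{128}\right)} + \frac{9316}{191} = \frac{19838}{\frac{13}{16}} + \frac{9316}{191} = 19838 \cdot \frac{16}{13} + \frac{9316}{191} = 24416 + \frac{9316}{191} = \frac{4672772}{191}$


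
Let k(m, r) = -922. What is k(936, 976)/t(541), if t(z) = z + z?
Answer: -461/541 ≈ -0.85213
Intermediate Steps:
t(z) = 2*z
k(936, 976)/t(541) = -922/(2*541) = -922/1082 = -922*1/1082 = -461/541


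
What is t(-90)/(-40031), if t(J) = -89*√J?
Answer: 267*I*√10/40031 ≈ 0.021092*I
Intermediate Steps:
t(-90)/(-40031) = -267*I*√10/(-40031) = -267*I*√10*(-1/40031) = 267*I*√10/40031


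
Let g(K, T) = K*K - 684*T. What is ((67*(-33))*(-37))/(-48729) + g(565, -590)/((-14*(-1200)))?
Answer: 8712029/210720 ≈ 41.344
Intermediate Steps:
g(K, T) = K**2 - 684*T
((67*(-33))*(-37))/(-48729) + g(565, -590)/((-14*(-1200))) = ((67*(-33))*(-37))/(-48729) + (565**2 - 684*(-590))/((-14*(-1200))) = -2211*(-37)*(-1/48729) + (319225 + 403560)/16800 = 81807*(-1/48729) + 722785*(1/16800) = -737/439 + 20651/480 = 8712029/210720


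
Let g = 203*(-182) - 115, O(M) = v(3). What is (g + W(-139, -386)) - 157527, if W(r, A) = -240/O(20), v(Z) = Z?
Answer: -194668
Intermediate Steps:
O(M) = 3
W(r, A) = -80 (W(r, A) = -240/3 = -240*⅓ = -80)
g = -37061 (g = -36946 - 115 = -37061)
(g + W(-139, -386)) - 157527 = (-37061 - 80) - 157527 = -37141 - 157527 = -194668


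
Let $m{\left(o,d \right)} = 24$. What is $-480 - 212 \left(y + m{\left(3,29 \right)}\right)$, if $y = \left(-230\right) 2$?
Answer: $91952$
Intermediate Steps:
$y = -460$
$-480 - 212 \left(y + m{\left(3,29 \right)}\right) = -480 - 212 \left(-460 + 24\right) = -480 - -92432 = -480 + 92432 = 91952$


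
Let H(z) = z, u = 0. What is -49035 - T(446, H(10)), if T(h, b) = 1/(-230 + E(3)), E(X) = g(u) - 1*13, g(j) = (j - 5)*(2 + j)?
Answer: -12405854/253 ≈ -49035.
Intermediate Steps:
g(j) = (-5 + j)*(2 + j)
E(X) = -23 (E(X) = (-10 + 0² - 3*0) - 1*13 = (-10 + 0 + 0) - 13 = -10 - 13 = -23)
T(h, b) = -1/253 (T(h, b) = 1/(-230 - 23) = 1/(-253) = -1/253)
-49035 - T(446, H(10)) = -49035 - 1*(-1/253) = -49035 + 1/253 = -12405854/253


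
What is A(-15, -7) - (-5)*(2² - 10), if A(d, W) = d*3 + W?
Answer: -82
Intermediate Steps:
A(d, W) = W + 3*d (A(d, W) = 3*d + W = W + 3*d)
A(-15, -7) - (-5)*(2² - 10) = (-7 + 3*(-15)) - (-5)*(2² - 10) = (-7 - 45) - (-5)*(4 - 10) = -52 - (-5)*(-6) = -52 - 1*30 = -52 - 30 = -82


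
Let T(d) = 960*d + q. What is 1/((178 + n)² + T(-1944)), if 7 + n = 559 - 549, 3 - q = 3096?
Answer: -1/1836572 ≈ -5.4449e-7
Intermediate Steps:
q = -3093 (q = 3 - 1*3096 = 3 - 3096 = -3093)
n = 3 (n = -7 + (559 - 549) = -7 + 10 = 3)
T(d) = -3093 + 960*d (T(d) = 960*d - 3093 = -3093 + 960*d)
1/((178 + n)² + T(-1944)) = 1/((178 + 3)² + (-3093 + 960*(-1944))) = 1/(181² + (-3093 - 1866240)) = 1/(32761 - 1869333) = 1/(-1836572) = -1/1836572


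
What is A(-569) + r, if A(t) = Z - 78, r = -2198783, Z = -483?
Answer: -2199344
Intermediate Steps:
A(t) = -561 (A(t) = -483 - 78 = -561)
A(-569) + r = -561 - 2198783 = -2199344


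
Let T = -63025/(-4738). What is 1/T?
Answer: 4738/63025 ≈ 0.075176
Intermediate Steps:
T = 63025/4738 (T = -63025*(-1/4738) = 63025/4738 ≈ 13.302)
1/T = 1/(63025/4738) = 4738/63025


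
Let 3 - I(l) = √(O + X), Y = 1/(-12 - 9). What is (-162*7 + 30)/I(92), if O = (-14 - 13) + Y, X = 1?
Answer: -189/2 - 3*I*√11487/2 ≈ -94.5 - 160.77*I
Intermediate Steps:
Y = -1/21 (Y = 1/(-21) = -1/21 ≈ -0.047619)
O = -568/21 (O = (-14 - 13) - 1/21 = -27 - 1/21 = -568/21 ≈ -27.048)
I(l) = 3 - I*√11487/21 (I(l) = 3 - √(-568/21 + 1) = 3 - √(-547/21) = 3 - I*√11487/21)
(-162*7 + 30)/I(92) = (-162*7 + 30)/(3 - I*√11487/21) = (-27*42 + 30)/(3 - I*√11487/21) = (-1134 + 30)/(3 - I*√11487/21) = -1104/(3 - I*√11487/21)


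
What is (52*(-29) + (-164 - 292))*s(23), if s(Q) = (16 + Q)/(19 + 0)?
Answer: -76596/19 ≈ -4031.4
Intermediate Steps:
s(Q) = 16/19 + Q/19 (s(Q) = (16 + Q)/19 = (16 + Q)*(1/19) = 16/19 + Q/19)
(52*(-29) + (-164 - 292))*s(23) = (52*(-29) + (-164 - 292))*(16/19 + (1/19)*23) = (-1508 - 456)*(16/19 + 23/19) = -1964*39/19 = -76596/19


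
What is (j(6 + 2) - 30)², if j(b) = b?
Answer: 484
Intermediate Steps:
(j(6 + 2) - 30)² = ((6 + 2) - 30)² = (8 - 30)² = (-22)² = 484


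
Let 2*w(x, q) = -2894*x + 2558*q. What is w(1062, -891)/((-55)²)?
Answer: -2676303/3025 ≈ -884.73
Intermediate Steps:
w(x, q) = -1447*x + 1279*q (w(x, q) = (-2894*x + 2558*q)/2 = -1447*x + 1279*q)
w(1062, -891)/((-55)²) = (-1447*1062 + 1279*(-891))/((-55)²) = (-1536714 - 1139589)/3025 = -2676303*1/3025 = -2676303/3025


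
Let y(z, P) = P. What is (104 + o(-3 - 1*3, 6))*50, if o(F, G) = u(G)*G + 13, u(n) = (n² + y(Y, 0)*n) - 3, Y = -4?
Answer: 15750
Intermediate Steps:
u(n) = -3 + n² (u(n) = (n² + 0*n) - 3 = (n² + 0) - 3 = n² - 3 = -3 + n²)
o(F, G) = 13 + G*(-3 + G²) (o(F, G) = (-3 + G²)*G + 13 = G*(-3 + G²) + 13 = 13 + G*(-3 + G²))
(104 + o(-3 - 1*3, 6))*50 = (104 + (13 + 6*(-3 + 6²)))*50 = (104 + (13 + 6*(-3 + 36)))*50 = (104 + (13 + 6*33))*50 = (104 + (13 + 198))*50 = (104 + 211)*50 = 315*50 = 15750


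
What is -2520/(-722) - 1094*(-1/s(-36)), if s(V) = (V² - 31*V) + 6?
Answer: 1720807/436449 ≈ 3.9427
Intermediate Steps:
s(V) = 6 + V² - 31*V
-2520/(-722) - 1094*(-1/s(-36)) = -2520/(-722) - 1094*(-1/(6 + (-36)² - 31*(-36))) = -2520*(-1/722) - 1094*(-1/(6 + 1296 + 1116)) = 1260/361 - 1094/((-1*2418)) = 1260/361 - 1094/(-2418) = 1260/361 - 1094*(-1/2418) = 1260/361 + 547/1209 = 1720807/436449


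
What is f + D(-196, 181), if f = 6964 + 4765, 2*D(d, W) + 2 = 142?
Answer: 11799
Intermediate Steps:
D(d, W) = 70 (D(d, W) = -1 + (½)*142 = -1 + 71 = 70)
f = 11729
f + D(-196, 181) = 11729 + 70 = 11799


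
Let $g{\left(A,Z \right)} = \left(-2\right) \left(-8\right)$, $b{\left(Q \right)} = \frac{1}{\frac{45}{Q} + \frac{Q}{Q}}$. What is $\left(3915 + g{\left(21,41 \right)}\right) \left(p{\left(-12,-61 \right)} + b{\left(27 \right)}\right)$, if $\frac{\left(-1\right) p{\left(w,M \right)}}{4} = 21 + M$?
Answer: $\frac{5043473}{8} \approx 6.3043 \cdot 10^{5}$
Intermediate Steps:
$b{\left(Q \right)} = \frac{1}{1 + \frac{45}{Q}}$ ($b{\left(Q \right)} = \frac{1}{\frac{45}{Q} + 1} = \frac{1}{1 + \frac{45}{Q}}$)
$p{\left(w,M \right)} = -84 - 4 M$ ($p{\left(w,M \right)} = - 4 \left(21 + M\right) = -84 - 4 M$)
$g{\left(A,Z \right)} = 16$
$\left(3915 + g{\left(21,41 \right)}\right) \left(p{\left(-12,-61 \right)} + b{\left(27 \right)}\right) = \left(3915 + 16\right) \left(\left(-84 - -244\right) + \frac{27}{45 + 27}\right) = 3931 \left(\left(-84 + 244\right) + \frac{27}{72}\right) = 3931 \left(160 + 27 \cdot \frac{1}{72}\right) = 3931 \left(160 + \frac{3}{8}\right) = 3931 \cdot \frac{1283}{8} = \frac{5043473}{8}$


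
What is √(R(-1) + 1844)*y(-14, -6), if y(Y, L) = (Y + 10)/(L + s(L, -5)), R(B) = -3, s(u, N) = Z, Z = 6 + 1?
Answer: -4*√1841 ≈ -171.63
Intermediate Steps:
Z = 7
s(u, N) = 7
y(Y, L) = (10 + Y)/(7 + L) (y(Y, L) = (Y + 10)/(L + 7) = (10 + Y)/(7 + L))
√(R(-1) + 1844)*y(-14, -6) = √(-3 + 1844)*((10 - 14)/(7 - 6)) = √1841*(-4/1) = √1841*(1*(-4)) = √1841*(-4) = -4*√1841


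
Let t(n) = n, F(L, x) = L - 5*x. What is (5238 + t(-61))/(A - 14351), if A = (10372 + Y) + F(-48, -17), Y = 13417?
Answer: 5177/9475 ≈ 0.54638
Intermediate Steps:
A = 23826 (A = (10372 + 13417) + (-48 - 5*(-17)) = 23789 + (-48 + 85) = 23789 + 37 = 23826)
(5238 + t(-61))/(A - 14351) = (5238 - 61)/(23826 - 14351) = 5177/9475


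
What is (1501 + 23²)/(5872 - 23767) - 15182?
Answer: -54336784/3579 ≈ -15182.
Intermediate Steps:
(1501 + 23²)/(5872 - 23767) - 15182 = (1501 + 529)/(-17895) - 15182 = 2030*(-1/17895) - 15182 = -406/3579 - 15182 = -54336784/3579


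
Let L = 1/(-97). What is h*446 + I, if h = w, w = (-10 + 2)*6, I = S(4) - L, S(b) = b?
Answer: -2076187/97 ≈ -21404.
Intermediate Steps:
L = -1/97 ≈ -0.010309
I = 389/97 (I = 4 - 1*(-1/97) = 4 + 1/97 = 389/97 ≈ 4.0103)
w = -48 (w = -8*6 = -48)
h = -48
h*446 + I = -48*446 + 389/97 = -21408 + 389/97 = -2076187/97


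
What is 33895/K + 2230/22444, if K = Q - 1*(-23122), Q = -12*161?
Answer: 20199827/11889709 ≈ 1.6989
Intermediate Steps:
Q = -1932
K = 21190 (K = -1932 - 1*(-23122) = -1932 + 23122 = 21190)
33895/K + 2230/22444 = 33895/21190 + 2230/22444 = 33895*(1/21190) + 2230*(1/22444) = 6779/4238 + 1115/11222 = 20199827/11889709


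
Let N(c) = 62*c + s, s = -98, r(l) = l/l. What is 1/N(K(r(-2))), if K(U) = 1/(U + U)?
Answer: -1/67 ≈ -0.014925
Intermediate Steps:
r(l) = 1
K(U) = 1/(2*U)
N(c) = -98 + 62*c (N(c) = 62*c - 98 = -98 + 62*c)
1/N(K(r(-2))) = 1/(-98 + 62*((½)/1)) = 1/(-98 + 62*((½)*1)) = 1/(-98 + 62*(½)) = 1/(-98 + 31) = 1/(-67) = -1/67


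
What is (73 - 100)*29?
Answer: -783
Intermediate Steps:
(73 - 100)*29 = -27*29 = -783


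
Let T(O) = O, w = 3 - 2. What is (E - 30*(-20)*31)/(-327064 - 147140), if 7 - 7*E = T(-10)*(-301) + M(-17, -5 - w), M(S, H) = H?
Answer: -42401/1106476 ≈ -0.038321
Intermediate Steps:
w = 1
E = -2997/7 (E = 1 - (-10*(-301) + (-5 - 1*1))/7 = 1 - (3010 + (-5 - 1))/7 = 1 - (3010 - 6)/7 = 1 - 1/7*3004 = 1 - 3004/7 = -2997/7 ≈ -428.14)
(E - 30*(-20)*31)/(-327064 - 147140) = (-2997/7 - 30*(-20)*31)/(-327064 - 147140) = (-2997/7 + 600*31)/(-474204) = (-2997/7 + 18600)*(-1/474204) = (127203/7)*(-1/474204) = -42401/1106476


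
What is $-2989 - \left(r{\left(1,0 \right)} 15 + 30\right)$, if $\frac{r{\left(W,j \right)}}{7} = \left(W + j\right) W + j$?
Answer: $-3124$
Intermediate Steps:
$r{\left(W,j \right)} = 7 j + 7 W \left(W + j\right)$ ($r{\left(W,j \right)} = 7 \left(\left(W + j\right) W + j\right) = 7 \left(W \left(W + j\right) + j\right) = 7 \left(j + W \left(W + j\right)\right) = 7 j + 7 W \left(W + j\right)$)
$-2989 - \left(r{\left(1,0 \right)} 15 + 30\right) = -2989 - \left(\left(7 \cdot 0 + 7 \cdot 1^{2} + 7 \cdot 1 \cdot 0\right) 15 + 30\right) = -2989 - \left(\left(0 + 7 \cdot 1 + 0\right) 15 + 30\right) = -2989 - \left(\left(0 + 7 + 0\right) 15 + 30\right) = -2989 - \left(7 \cdot 15 + 30\right) = -2989 - \left(105 + 30\right) = -2989 - 135 = -3124$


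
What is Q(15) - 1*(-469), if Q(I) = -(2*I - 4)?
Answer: 443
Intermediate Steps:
Q(I) = 4 - 2*I (Q(I) = -(-4 + 2*I) = 4 - 2*I)
Q(15) - 1*(-469) = (4 - 2*15) - 1*(-469) = (4 - 30) + 469 = -26 + 469 = 443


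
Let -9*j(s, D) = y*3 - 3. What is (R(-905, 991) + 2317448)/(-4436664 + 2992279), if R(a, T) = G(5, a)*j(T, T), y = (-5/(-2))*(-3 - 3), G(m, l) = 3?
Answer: -2317464/1444385 ≈ -1.6045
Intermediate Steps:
y = -15 (y = -5*(-1/2)*(-6) = (5/2)*(-6) = -15)
j(s, D) = 16/3 (j(s, D) = -(-15*3 - 3)/9 = -(-45 - 3)/9 = -1/9*(-48) = 16/3)
R(a, T) = 16 (R(a, T) = 3*(16/3) = 16)
(R(-905, 991) + 2317448)/(-4436664 + 2992279) = (16 + 2317448)/(-4436664 + 2992279) = 2317464/(-1444385) = 2317464*(-1/1444385) = -2317464/1444385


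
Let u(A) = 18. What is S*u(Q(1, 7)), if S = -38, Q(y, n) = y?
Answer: -684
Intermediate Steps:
S*u(Q(1, 7)) = -38*18 = -684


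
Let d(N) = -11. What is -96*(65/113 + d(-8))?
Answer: 113088/113 ≈ 1000.8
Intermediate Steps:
-96*(65/113 + d(-8)) = -96*(65/113 - 11) = -96*(-1178/113) = 113088/113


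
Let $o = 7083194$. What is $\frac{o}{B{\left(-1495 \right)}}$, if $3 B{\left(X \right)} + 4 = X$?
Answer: $- \frac{21249582}{1499} \approx -14176.0$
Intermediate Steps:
$B{\left(X \right)} = - \frac{4}{3} + \frac{X}{3}$
$\frac{o}{B{\left(-1495 \right)}} = \frac{7083194}{- \frac{4}{3} + \frac{1}{3} \left(-1495\right)} = \frac{7083194}{- \frac{4}{3} - \frac{1495}{3}} = \frac{7083194}{- \frac{1499}{3}} = 7083194 \left(- \frac{3}{1499}\right) = - \frac{21249582}{1499}$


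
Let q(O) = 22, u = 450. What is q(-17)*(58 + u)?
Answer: 11176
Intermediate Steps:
q(-17)*(58 + u) = 22*(58 + 450) = 22*508 = 11176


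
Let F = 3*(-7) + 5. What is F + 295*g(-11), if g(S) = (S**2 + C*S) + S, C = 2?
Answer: 25944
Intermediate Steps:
g(S) = S**2 + 3*S (g(S) = (S**2 + 2*S) + S = S**2 + 3*S)
F = -16 (F = -21 + 5 = -16)
F + 295*g(-11) = -16 + 295*(-11*(3 - 11)) = -16 + 295*(-11*(-8)) = -16 + 295*88 = -16 + 25960 = 25944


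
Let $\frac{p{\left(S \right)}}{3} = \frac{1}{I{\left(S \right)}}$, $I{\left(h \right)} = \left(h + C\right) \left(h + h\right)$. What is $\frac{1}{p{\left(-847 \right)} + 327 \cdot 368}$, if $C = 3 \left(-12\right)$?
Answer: $\frac{1495802}{179998829475} \approx 8.3101 \cdot 10^{-6}$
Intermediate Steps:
$C = -36$
$I{\left(h \right)} = 2 h \left(-36 + h\right)$ ($I{\left(h \right)} = \left(h - 36\right) \left(h + h\right) = \left(-36 + h\right) 2 h = 2 h \left(-36 + h\right)$)
$p{\left(S \right)} = \frac{3}{2 S \left(-36 + S\right)}$
$\frac{1}{p{\left(-847 \right)} + 327 \cdot 368} = \frac{1}{\frac{3}{2 \left(-847\right) \left(-36 - 847\right)} + 327 \cdot 368} = \frac{1}{\frac{3}{2} \left(- \frac{1}{847}\right) \frac{1}{-883} + 120336} = \frac{1}{\frac{3}{2} \left(- \frac{1}{847}\right) \left(- \frac{1}{883}\right) + 120336} = \frac{1}{\frac{3}{1495802} + 120336} = \frac{1}{\frac{179998829475}{1495802}} = \frac{1495802}{179998829475}$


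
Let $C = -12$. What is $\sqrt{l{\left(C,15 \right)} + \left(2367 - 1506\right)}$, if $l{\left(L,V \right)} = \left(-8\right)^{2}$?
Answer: $5 \sqrt{37} \approx 30.414$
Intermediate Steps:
$l{\left(L,V \right)} = 64$
$\sqrt{l{\left(C,15 \right)} + \left(2367 - 1506\right)} = \sqrt{64 + \left(2367 - 1506\right)} = \sqrt{64 + 861} = \sqrt{925} = 5 \sqrt{37}$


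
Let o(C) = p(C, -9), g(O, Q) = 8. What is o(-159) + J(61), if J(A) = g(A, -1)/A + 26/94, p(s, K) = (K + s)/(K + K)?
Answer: 83783/8601 ≈ 9.7411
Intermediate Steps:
p(s, K) = (K + s)/(2*K) (p(s, K) = (K + s)/((2*K)) = (K + s)*(1/(2*K)) = (K + s)/(2*K))
o(C) = ½ - C/18 (o(C) = (½)*(-9 + C)/(-9) = (½)*(-⅑)*(-9 + C) = ½ - C/18)
J(A) = 13/47 + 8/A (J(A) = 8/A + 26/94 = 8/A + 26*(1/94) = 8/A + 13/47 = 13/47 + 8/A)
o(-159) + J(61) = (½ - 1/18*(-159)) + (13/47 + 8/61) = (½ + 53/6) + (13/47 + 8*(1/61)) = 28/3 + (13/47 + 8/61) = 28/3 + 1169/2867 = 83783/8601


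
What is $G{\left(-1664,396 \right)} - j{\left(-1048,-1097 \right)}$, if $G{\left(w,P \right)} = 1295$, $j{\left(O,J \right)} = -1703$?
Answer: $2998$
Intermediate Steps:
$G{\left(-1664,396 \right)} - j{\left(-1048,-1097 \right)} = 1295 - -1703 = 1295 + 1703 = 2998$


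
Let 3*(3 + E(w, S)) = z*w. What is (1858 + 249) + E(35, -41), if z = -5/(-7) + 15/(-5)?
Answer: 6232/3 ≈ 2077.3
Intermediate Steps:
z = -16/7 (z = -5*(-1/7) + 15*(-1/5) = 5/7 - 3 = -16/7 ≈ -2.2857)
E(w, S) = -3 - 16*w/21 (E(w, S) = -3 + (-16*w/7)/3 = -3 - 16*w/21)
(1858 + 249) + E(35, -41) = (1858 + 249) + (-3 - 16/21*35) = 2107 + (-3 - 80/3) = 2107 - 89/3 = 6232/3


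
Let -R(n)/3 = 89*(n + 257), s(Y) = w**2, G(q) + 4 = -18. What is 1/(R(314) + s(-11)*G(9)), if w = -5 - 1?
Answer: -1/153249 ≈ -6.5253e-6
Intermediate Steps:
G(q) = -22 (G(q) = -4 - 18 = -22)
w = -6
s(Y) = 36 (s(Y) = (-6)**2 = 36)
R(n) = -68619 - 267*n (R(n) = -267*(n + 257) = -267*(257 + n) = -3*(22873 + 89*n) = -68619 - 267*n)
1/(R(314) + s(-11)*G(9)) = 1/((-68619 - 267*314) + 36*(-22)) = 1/((-68619 - 83838) - 792) = 1/(-152457 - 792) = 1/(-153249) = -1/153249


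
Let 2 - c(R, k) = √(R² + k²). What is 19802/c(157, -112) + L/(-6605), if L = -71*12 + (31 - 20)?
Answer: -230308471/245633345 - 19802*√37193/37189 ≈ -103.63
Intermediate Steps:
c(R, k) = 2 - √(R² + k²)
L = -841 (L = -852 + 11 = -841)
19802/c(157, -112) + L/(-6605) = 19802/(2 - √(157² + (-112)²)) - 841/(-6605) = 19802/(2 - √(24649 + 12544)) - 841*(-1/6605) = 19802/(2 - √37193) + 841/6605 = 841/6605 + 19802/(2 - √37193)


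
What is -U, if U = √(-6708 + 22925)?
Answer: -√16217 ≈ -127.35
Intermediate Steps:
U = √16217 ≈ 127.35
-U = -√16217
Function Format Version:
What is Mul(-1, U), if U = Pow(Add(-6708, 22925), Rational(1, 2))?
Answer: Mul(-1, Pow(16217, Rational(1, 2))) ≈ -127.35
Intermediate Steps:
U = Pow(16217, Rational(1, 2)) ≈ 127.35
Mul(-1, U) = Mul(-1, Pow(16217, Rational(1, 2)))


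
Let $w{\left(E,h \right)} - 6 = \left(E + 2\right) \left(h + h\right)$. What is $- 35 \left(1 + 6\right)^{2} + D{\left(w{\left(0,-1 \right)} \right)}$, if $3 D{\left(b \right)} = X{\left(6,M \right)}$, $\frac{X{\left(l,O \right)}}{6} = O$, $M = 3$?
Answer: $-1709$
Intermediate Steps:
$X{\left(l,O \right)} = 6 O$
$w{\left(E,h \right)} = 6 + 2 h \left(2 + E\right)$ ($w{\left(E,h \right)} = 6 + \left(E + 2\right) \left(h + h\right) = 6 + \left(2 + E\right) 2 h = 6 + 2 h \left(2 + E\right)$)
$D{\left(b \right)} = 6$ ($D{\left(b \right)} = \frac{6 \cdot 3}{3} = \frac{1}{3} \cdot 18 = 6$)
$- 35 \left(1 + 6\right)^{2} + D{\left(w{\left(0,-1 \right)} \right)} = - 35 \left(1 + 6\right)^{2} + 6 = - 35 \cdot 7^{2} + 6 = \left(-35\right) 49 + 6 = -1715 + 6 = -1709$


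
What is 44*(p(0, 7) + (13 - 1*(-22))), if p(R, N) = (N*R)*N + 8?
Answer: 1892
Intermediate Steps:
p(R, N) = 8 + R*N² (p(R, N) = R*N² + 8 = 8 + R*N²)
44*(p(0, 7) + (13 - 1*(-22))) = 44*((8 + 0*7²) + (13 - 1*(-22))) = 44*((8 + 0*49) + (13 + 22)) = 44*((8 + 0) + 35) = 44*(8 + 35) = 44*43 = 1892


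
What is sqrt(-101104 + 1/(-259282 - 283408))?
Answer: I*sqrt(29776385339997090)/542690 ≈ 317.97*I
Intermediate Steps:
sqrt(-101104 + 1/(-259282 - 283408)) = sqrt(-101104 + 1/(-542690)) = sqrt(-101104 - 1/542690) = sqrt(-54868129761/542690) = I*sqrt(29776385339997090)/542690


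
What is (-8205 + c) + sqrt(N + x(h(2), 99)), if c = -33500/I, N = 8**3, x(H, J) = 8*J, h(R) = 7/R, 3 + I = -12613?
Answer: -25870195/3154 + 2*sqrt(326) ≈ -8166.2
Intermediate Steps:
I = -12616 (I = -3 - 12613 = -12616)
N = 512
c = 8375/3154 (c = -33500/(-12616) = -33500*(-1/12616) = 8375/3154 ≈ 2.6554)
(-8205 + c) + sqrt(N + x(h(2), 99)) = (-8205 + 8375/3154) + sqrt(512 + 8*99) = -25870195/3154 + sqrt(512 + 792) = -25870195/3154 + sqrt(1304) = -25870195/3154 + 2*sqrt(326)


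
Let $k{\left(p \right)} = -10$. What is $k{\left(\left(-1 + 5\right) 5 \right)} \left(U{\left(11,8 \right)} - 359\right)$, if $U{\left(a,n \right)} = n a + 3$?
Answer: $2680$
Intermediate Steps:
$U{\left(a,n \right)} = 3 + a n$ ($U{\left(a,n \right)} = a n + 3 = 3 + a n$)
$k{\left(\left(-1 + 5\right) 5 \right)} \left(U{\left(11,8 \right)} - 359\right) = - 10 \left(\left(3 + 11 \cdot 8\right) - 359\right) = - 10 \left(\left(3 + 88\right) - 359\right) = - 10 \left(91 - 359\right) = \left(-10\right) \left(-268\right) = 2680$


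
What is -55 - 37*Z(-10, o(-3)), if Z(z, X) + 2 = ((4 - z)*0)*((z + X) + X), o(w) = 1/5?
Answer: 19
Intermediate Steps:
o(w) = 1/5
Z(z, X) = -2 (Z(z, X) = -2 + ((4 - z)*0)*((z + X) + X) = -2 + 0*((X + z) + X) = -2 + 0*(z + 2*X) = -2 + 0 = -2)
-55 - 37*Z(-10, o(-3)) = -55 - 37*(-2) = -55 + 74 = 19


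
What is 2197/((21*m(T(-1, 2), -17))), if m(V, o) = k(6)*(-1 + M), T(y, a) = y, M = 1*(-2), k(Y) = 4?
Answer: -2197/252 ≈ -8.7182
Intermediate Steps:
M = -2
m(V, o) = -12 (m(V, o) = 4*(-1 - 2) = 4*(-3) = -12)
2197/((21*m(T(-1, 2), -17))) = 2197/((21*(-12))) = 2197/(-252) = 2197*(-1/252) = -2197/252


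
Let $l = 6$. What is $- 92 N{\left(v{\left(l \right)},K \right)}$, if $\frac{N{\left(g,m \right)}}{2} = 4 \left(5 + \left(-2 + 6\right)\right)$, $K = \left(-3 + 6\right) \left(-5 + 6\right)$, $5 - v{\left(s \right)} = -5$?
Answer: $-6624$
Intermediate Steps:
$v{\left(s \right)} = 10$ ($v{\left(s \right)} = 5 - -5 = 5 + 5 = 10$)
$K = 3$ ($K = 3 \cdot 1 = 3$)
$N{\left(g,m \right)} = 72$ ($N{\left(g,m \right)} = 2 \cdot 4 \left(5 + \left(-2 + 6\right)\right) = 2 \cdot 4 \left(5 + 4\right) = 2 \cdot 4 \cdot 9 = 2 \cdot 36 = 72$)
$- 92 N{\left(v{\left(l \right)},K \right)} = \left(-92\right) 72 = -6624$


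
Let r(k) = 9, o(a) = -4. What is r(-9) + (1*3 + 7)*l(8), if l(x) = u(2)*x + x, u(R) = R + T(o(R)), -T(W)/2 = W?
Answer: 889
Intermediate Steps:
T(W) = -2*W
u(R) = 8 + R (u(R) = R - 2*(-4) = R + 8 = 8 + R)
l(x) = 11*x (l(x) = (8 + 2)*x + x = 10*x + x = 11*x)
r(-9) + (1*3 + 7)*l(8) = 9 + (1*3 + 7)*(11*8) = 9 + (3 + 7)*88 = 9 + 10*88 = 9 + 880 = 889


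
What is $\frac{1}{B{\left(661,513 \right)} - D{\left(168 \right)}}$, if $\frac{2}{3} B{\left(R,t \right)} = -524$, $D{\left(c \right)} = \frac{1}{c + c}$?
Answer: $- \frac{336}{264097} \approx -0.0012723$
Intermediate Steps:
$D{\left(c \right)} = \frac{1}{2 c}$
$B{\left(R,t \right)} = -786$ ($B{\left(R,t \right)} = \frac{3}{2} \left(-524\right) = -786$)
$\frac{1}{B{\left(661,513 \right)} - D{\left(168 \right)}} = \frac{1}{-786 - \frac{1}{2 \cdot 168}} = \frac{1}{-786 - \frac{1}{2} \cdot \frac{1}{168}} = \frac{1}{-786 - \frac{1}{336}} = \frac{1}{- \frac{264097}{336}} = - \frac{336}{264097}$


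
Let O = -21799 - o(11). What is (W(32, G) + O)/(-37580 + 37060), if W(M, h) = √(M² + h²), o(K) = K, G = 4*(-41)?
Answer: 2181/52 - √1745/130 ≈ 41.621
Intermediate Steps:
G = -164
O = -21810 (O = -21799 - 1*11 = -21799 - 11 = -21810)
(W(32, G) + O)/(-37580 + 37060) = (√(32² + (-164)²) - 21810)/(-37580 + 37060) = (√(1024 + 26896) - 21810)/(-520) = (√27920 - 21810)*(-1/520) = (4*√1745 - 21810)*(-1/520) = (-21810 + 4*√1745)*(-1/520) = 2181/52 - √1745/130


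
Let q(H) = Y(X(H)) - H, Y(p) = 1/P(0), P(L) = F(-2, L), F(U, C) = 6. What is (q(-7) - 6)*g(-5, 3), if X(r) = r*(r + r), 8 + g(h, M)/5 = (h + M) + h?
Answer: -175/2 ≈ -87.500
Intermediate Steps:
P(L) = 6
g(h, M) = -40 + 5*M + 10*h (g(h, M) = -40 + 5*((h + M) + h) = -40 + 5*((M + h) + h) = -40 + 5*(M + 2*h) = -40 + (5*M + 10*h) = -40 + 5*M + 10*h)
X(r) = 2*r**2 (X(r) = r*(2*r) = 2*r**2)
Y(p) = 1/6
q(H) = 1/6 - H
(q(-7) - 6)*g(-5, 3) = ((1/6 - 1*(-7)) - 6)*(-40 + 5*3 + 10*(-5)) = ((1/6 + 7) - 6)*(-40 + 15 - 50) = (43/6 - 6)*(-75) = (7/6)*(-75) = -175/2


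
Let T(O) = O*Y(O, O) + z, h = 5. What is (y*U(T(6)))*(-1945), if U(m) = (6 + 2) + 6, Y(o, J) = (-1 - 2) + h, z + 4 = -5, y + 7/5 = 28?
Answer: -724318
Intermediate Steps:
y = 133/5 (y = -7/5 + 28 = 133/5 ≈ 26.600)
z = -9 (z = -4 - 5 = -9)
Y(o, J) = 2 (Y(o, J) = (-1 - 2) + 5 = -3 + 5 = 2)
T(O) = -9 + 2*O (T(O) = O*2 - 9 = 2*O - 9 = -9 + 2*O)
U(m) = 14 (U(m) = 8 + 6 = 14)
(y*U(T(6)))*(-1945) = ((133/5)*14)*(-1945) = (1862/5)*(-1945) = -724318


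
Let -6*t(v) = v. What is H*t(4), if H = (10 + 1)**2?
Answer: -242/3 ≈ -80.667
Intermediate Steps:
t(v) = -v/6
H = 121 (H = 11**2 = 121)
H*t(4) = 121*(-1/6*4) = 121*(-2/3) = -242/3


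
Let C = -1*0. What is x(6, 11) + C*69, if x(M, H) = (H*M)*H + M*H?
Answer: 792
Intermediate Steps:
x(M, H) = H*M + M*H**2 (x(M, H) = M*H**2 + H*M = H*M + M*H**2)
C = 0
x(6, 11) + C*69 = 11*6*(1 + 11) + 0*69 = 11*6*12 + 0 = 792 + 0 = 792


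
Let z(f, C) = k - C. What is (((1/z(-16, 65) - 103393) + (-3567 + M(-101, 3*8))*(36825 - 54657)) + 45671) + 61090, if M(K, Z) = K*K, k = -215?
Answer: -33122353601/280 ≈ -1.1829e+8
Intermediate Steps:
M(K, Z) = K²
z(f, C) = -215 - C
(((1/z(-16, 65) - 103393) + (-3567 + M(-101, 3*8))*(36825 - 54657)) + 45671) + 61090 = (((1/(-215 - 1*65) - 103393) + (-3567 + (-101)²)*(36825 - 54657)) + 45671) + 61090 = (((1/(-215 - 65) - 103393) + (-3567 + 10201)*(-17832)) + 45671) + 61090 = (((1/(-280) - 103393) + 6634*(-17832)) + 45671) + 61090 = (((-1/280 - 103393) - 118297488) + 45671) + 61090 = ((-28950041/280 - 118297488) + 45671) + 61090 = (-33152246681/280 + 45671) + 61090 = -33139458801/280 + 61090 = -33122353601/280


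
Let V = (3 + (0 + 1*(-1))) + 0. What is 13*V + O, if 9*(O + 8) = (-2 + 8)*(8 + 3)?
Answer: 76/3 ≈ 25.333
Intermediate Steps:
O = -⅔ (O = -8 + ((-2 + 8)*(8 + 3))/9 = -8 + (6*11)/9 = -8 + (⅑)*66 = -8 + 22/3 = -⅔ ≈ -0.66667)
V = 2 (V = (3 + (0 - 1)) + 0 = (3 - 1) + 0 = 2 + 0 = 2)
13*V + O = 13*2 - ⅔ = 26 - ⅔ = 76/3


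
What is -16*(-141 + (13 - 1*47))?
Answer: 2800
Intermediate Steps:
-16*(-141 + (13 - 1*47)) = -16*(-141 + (13 - 47)) = -16*(-141 - 34) = -16*(-175) = 2800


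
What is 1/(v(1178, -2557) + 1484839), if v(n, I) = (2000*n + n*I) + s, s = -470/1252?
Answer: 626/518761583 ≈ 1.2067e-6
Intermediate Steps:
s = -235/626 (s = -470*1/1252 = -235/626 ≈ -0.37540)
v(n, I) = -235/626 + 2000*n + I*n (v(n, I) = (2000*n + n*I) - 235/626 = (2000*n + I*n) - 235/626 = -235/626 + 2000*n + I*n)
1/(v(1178, -2557) + 1484839) = 1/((-235/626 + 2000*1178 - 2557*1178) + 1484839) = 1/((-235/626 + 2356000 - 3012146) + 1484839) = 1/(-410747631/626 + 1484839) = 1/(518761583/626) = 626/518761583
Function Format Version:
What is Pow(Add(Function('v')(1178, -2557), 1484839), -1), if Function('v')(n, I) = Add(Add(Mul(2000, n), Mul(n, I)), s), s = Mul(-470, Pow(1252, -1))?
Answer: Rational(626, 518761583) ≈ 1.2067e-6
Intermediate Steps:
s = Rational(-235, 626) (s = Mul(-470, Rational(1, 1252)) = Rational(-235, 626) ≈ -0.37540)
Function('v')(n, I) = Add(Rational(-235, 626), Mul(2000, n), Mul(I, n)) (Function('v')(n, I) = Add(Add(Mul(2000, n), Mul(n, I)), Rational(-235, 626)) = Add(Add(Mul(2000, n), Mul(I, n)), Rational(-235, 626)) = Add(Rational(-235, 626), Mul(2000, n), Mul(I, n)))
Pow(Add(Function('v')(1178, -2557), 1484839), -1) = Pow(Add(Add(Rational(-235, 626), Mul(2000, 1178), Mul(-2557, 1178)), 1484839), -1) = Pow(Add(Add(Rational(-235, 626), 2356000, -3012146), 1484839), -1) = Pow(Add(Rational(-410747631, 626), 1484839), -1) = Pow(Rational(518761583, 626), -1) = Rational(626, 518761583)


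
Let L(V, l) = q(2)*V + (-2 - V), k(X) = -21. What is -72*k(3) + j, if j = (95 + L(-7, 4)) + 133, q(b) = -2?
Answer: 1759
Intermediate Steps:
L(V, l) = -2 - 3*V (L(V, l) = -2*V + (-2 - V) = -2 - 3*V)
j = 247 (j = (95 + (-2 - 3*(-7))) + 133 = (95 + (-2 + 21)) + 133 = (95 + 19) + 133 = 114 + 133 = 247)
-72*k(3) + j = -72*(-21) + 247 = 1512 + 247 = 1759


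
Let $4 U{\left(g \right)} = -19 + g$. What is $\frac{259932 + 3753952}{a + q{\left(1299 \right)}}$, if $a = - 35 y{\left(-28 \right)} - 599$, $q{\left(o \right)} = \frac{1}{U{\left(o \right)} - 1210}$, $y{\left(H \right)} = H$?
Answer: $\frac{3572356760}{339089} \approx 10535.0$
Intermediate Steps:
$U{\left(g \right)} = - \frac{19}{4} + \frac{g}{4}$ ($U{\left(g \right)} = \frac{-19 + g}{4} = - \frac{19}{4} + \frac{g}{4}$)
$q{\left(o \right)} = \frac{1}{- \frac{4859}{4} + \frac{o}{4}}$ ($q{\left(o \right)} = \frac{1}{\left(- \frac{19}{4} + \frac{o}{4}\right) - 1210} = \frac{1}{- \frac{4859}{4} + \frac{o}{4}}$)
$a = 381$ ($a = \left(-35\right) \left(-28\right) - 599 = 980 - 599 = 381$)
$\frac{259932 + 3753952}{a + q{\left(1299 \right)}} = \frac{259932 + 3753952}{381 + \frac{4}{-4859 + 1299}} = \frac{4013884}{381 + \frac{4}{-3560}} = \frac{4013884}{381 + 4 \left(- \frac{1}{3560}\right)} = \frac{4013884}{381 - \frac{1}{890}} = \frac{4013884}{\frac{339089}{890}} = 4013884 \cdot \frac{890}{339089} = \frac{3572356760}{339089}$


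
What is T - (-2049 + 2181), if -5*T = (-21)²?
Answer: -1101/5 ≈ -220.20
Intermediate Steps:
T = -441/5 (T = -⅕*(-21)² = -⅕*441 = -441/5 ≈ -88.200)
T - (-2049 + 2181) = -441/5 - (-2049 + 2181) = -441/5 - 1*132 = -441/5 - 132 = -1101/5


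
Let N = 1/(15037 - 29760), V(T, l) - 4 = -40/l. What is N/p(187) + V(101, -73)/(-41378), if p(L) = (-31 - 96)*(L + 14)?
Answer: -62386937189/567620994414237 ≈ -0.00010991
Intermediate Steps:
V(T, l) = 4 - 40/l
p(L) = -1778 - 127*L (p(L) = -127*(14 + L) = -1778 - 127*L)
N = -1/14723 (N = 1/(-14723) = -1/14723 ≈ -6.7921e-5)
N/p(187) + V(101, -73)/(-41378) = -1/(14723*(-1778 - 127*187)) + (4 - 40/(-73))/(-41378) = -1/(14723*(-1778 - 23749)) + (4 - 40*(-1/73))*(-1/41378) = -1/14723/(-25527) + (4 + 40/73)*(-1/41378) = -1/14723*(-1/25527) + (332/73)*(-1/41378) = 1/375834021 - 166/1510297 = -62386937189/567620994414237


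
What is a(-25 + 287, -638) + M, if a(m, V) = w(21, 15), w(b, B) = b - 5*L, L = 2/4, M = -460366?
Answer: -920695/2 ≈ -4.6035e+5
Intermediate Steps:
L = ½ (L = 2*(¼) = ½ ≈ 0.50000)
w(b, B) = -5/2 + b (w(b, B) = b - 5*½ = b - 5/2 = -5/2 + b)
a(m, V) = 37/2 (a(m, V) = -5/2 + 21 = 37/2)
a(-25 + 287, -638) + M = 37/2 - 460366 = -920695/2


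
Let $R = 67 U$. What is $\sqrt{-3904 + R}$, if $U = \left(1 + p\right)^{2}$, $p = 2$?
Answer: $i \sqrt{3301} \approx 57.454 i$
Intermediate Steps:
$U = 9$ ($U = \left(1 + 2\right)^{2} = 3^{2} = 9$)
$R = 603$ ($R = 67 \cdot 9 = 603$)
$\sqrt{-3904 + R} = \sqrt{-3904 + 603} = \sqrt{-3301} = i \sqrt{3301}$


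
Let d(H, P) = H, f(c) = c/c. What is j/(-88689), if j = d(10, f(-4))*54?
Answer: -180/29563 ≈ -0.0060887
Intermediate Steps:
f(c) = 1
j = 540 (j = 10*54 = 540)
j/(-88689) = 540/(-88689) = 540*(-1/88689) = -180/29563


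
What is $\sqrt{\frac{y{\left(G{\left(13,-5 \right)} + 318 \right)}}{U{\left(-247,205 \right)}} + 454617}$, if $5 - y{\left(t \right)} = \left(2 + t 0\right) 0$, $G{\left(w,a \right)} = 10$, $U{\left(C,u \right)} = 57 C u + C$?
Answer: $\frac{7 \sqrt{77299246798664722}}{2886442} \approx 674.25$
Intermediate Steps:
$U{\left(C,u \right)} = C + 57 C u$ ($U{\left(C,u \right)} = 57 C u + C = C + 57 C u$)
$y{\left(t \right)} = 5$ ($y{\left(t \right)} = 5 - \left(2 + t 0\right) 0 = 5 - \left(2 + 0\right) 0 = 5 - 2 \cdot 0 = 5 - 0 = 5 + 0 = 5$)
$\sqrt{\frac{y{\left(G{\left(13,-5 \right)} + 318 \right)}}{U{\left(-247,205 \right)}} + 454617} = \sqrt{\frac{5}{\left(-247\right) \left(1 + 57 \cdot 205\right)} + 454617} = \sqrt{\frac{5}{\left(-247\right) \left(1 + 11685\right)} + 454617} = \sqrt{\frac{5}{\left(-247\right) 11686} + 454617} = \sqrt{\frac{5}{-2886442} + 454617} = \sqrt{5 \left(- \frac{1}{2886442}\right) + 454617} = \sqrt{- \frac{5}{2886442} + 454617} = \sqrt{\frac{1312225602709}{2886442}} = \frac{7 \sqrt{77299246798664722}}{2886442}$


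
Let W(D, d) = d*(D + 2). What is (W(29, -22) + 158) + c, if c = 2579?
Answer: 2055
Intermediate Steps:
W(D, d) = d*(2 + D)
(W(29, -22) + 158) + c = (-22*(2 + 29) + 158) + 2579 = (-22*31 + 158) + 2579 = (-682 + 158) + 2579 = -524 + 2579 = 2055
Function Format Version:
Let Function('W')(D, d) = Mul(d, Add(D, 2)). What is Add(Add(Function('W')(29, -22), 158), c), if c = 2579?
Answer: 2055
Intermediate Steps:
Function('W')(D, d) = Mul(d, Add(2, D))
Add(Add(Function('W')(29, -22), 158), c) = Add(Add(Mul(-22, Add(2, 29)), 158), 2579) = Add(Add(Mul(-22, 31), 158), 2579) = Add(Add(-682, 158), 2579) = Add(-524, 2579) = 2055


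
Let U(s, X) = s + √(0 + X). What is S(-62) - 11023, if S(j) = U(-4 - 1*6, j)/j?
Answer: -341708/31 - I*√62/62 ≈ -11023.0 - 0.127*I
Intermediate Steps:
U(s, X) = s + √X
S(j) = (-10 + √j)/j (S(j) = ((-4 - 1*6) + √j)/j = ((-4 - 6) + √j)/j = (-10 + √j)/j)
S(-62) - 11023 = (-10 + √(-62))/(-62) - 11023 = -(-10 + I*√62)/62 - 11023 = (5/31 - I*√62/62) - 11023 = -341708/31 - I*√62/62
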